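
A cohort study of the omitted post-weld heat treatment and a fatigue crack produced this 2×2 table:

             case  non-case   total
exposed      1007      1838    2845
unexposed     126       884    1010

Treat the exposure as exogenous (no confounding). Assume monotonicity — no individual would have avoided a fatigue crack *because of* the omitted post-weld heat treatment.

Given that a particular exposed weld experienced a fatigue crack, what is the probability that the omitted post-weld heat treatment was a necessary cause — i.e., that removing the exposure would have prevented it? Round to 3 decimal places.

PN ≈ 0.648

p₁ = P(outcome | exposed) = 1007/2845 = 0.35395
p₀ = P(outcome | unexposed) = 126/1010 = 0.12475
Under exogeneity and monotonicity, PN = (p₁ − p₀) / p₁.
PN = (0.35395 − 0.12475) / 0.35395 = 0.2292 / 0.35395 ≈ 0.6475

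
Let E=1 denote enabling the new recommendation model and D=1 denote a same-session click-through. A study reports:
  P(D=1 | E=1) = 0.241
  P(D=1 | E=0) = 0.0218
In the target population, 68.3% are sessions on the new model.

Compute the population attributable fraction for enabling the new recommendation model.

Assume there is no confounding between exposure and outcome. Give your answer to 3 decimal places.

PAF ≈ 0.873

Let p₁ = 0.241, p₀ = 0.0218.
Overall risk P(Y=1) = π·p₁ + (1−π)·p₀ = 0.683×0.241 + 0.317×0.0218 = 0.17151.
Under exogeneity, PAF = [P(Y=1) − p₀] / P(Y=1).
PAF = (0.17151 − 0.0218) / 0.17151 ≈ 0.8729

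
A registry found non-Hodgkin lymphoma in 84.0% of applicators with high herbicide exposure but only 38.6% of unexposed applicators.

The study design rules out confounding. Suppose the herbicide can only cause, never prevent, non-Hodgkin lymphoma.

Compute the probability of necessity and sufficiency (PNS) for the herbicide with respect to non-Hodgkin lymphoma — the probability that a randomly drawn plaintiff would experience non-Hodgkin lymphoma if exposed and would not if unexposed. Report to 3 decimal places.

p₁ = 0.84, p₀ = 0.386.
Under exogeneity and monotonicity, PNS = p₁ − p₀.
PNS = 0.84 − 0.386 = 0.454

PNS ≈ 0.454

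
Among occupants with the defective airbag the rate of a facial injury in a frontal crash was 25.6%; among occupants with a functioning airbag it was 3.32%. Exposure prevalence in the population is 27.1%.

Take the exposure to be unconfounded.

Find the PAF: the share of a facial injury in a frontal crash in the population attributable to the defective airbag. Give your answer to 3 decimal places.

p₁ = 0.256, p₀ = 0.0332.
Overall risk P(Y=1) = π·p₁ + (1−π)·p₀ = 0.271×0.256 + 0.729×0.0332 = 0.093579.
Under exogeneity, PAF = [P(Y=1) − p₀] / P(Y=1).
PAF = (0.093579 − 0.0332) / 0.093579 ≈ 0.6452

PAF ≈ 0.645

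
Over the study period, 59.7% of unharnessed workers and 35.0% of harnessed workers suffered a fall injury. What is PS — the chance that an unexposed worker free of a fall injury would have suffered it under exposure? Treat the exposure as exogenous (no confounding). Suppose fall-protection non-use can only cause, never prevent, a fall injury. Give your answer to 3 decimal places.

PS ≈ 0.380

p₁ = 0.597, p₀ = 0.35.
Under exogeneity and monotonicity, PS = (p₁ − p₀) / (1 − p₀).
PS = (0.597 − 0.35) / (1 − 0.35) = 0.247 / 0.65 ≈ 0.3800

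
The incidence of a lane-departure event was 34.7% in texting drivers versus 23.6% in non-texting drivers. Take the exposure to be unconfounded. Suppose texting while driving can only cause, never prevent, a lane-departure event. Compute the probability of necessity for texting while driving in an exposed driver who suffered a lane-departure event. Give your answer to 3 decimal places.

p₁ = 0.347, p₀ = 0.236.
Under exogeneity and monotonicity, PN = (p₁ − p₀) / p₁.
PN = (0.347 − 0.236) / 0.347 = 0.111 / 0.347 ≈ 0.3199

PN ≈ 0.320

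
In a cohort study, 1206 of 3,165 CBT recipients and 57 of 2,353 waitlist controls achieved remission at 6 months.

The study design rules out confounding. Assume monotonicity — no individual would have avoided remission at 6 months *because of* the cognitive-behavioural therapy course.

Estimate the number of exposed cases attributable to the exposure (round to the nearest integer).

about 1129 cases

p₁ = P(outcome | exposed) = 1206/3165 = 0.38104
p₀ = P(outcome | unexposed) = 57/2353 = 0.024224
PN = (p₁ − p₀)/p₁ = (0.38104 − 0.024224) / 0.38104 ≈ 0.93643.
Attributable cases ≈ PN × (exposed cases) = 0.93643 × 1206 ≈ 1129.33.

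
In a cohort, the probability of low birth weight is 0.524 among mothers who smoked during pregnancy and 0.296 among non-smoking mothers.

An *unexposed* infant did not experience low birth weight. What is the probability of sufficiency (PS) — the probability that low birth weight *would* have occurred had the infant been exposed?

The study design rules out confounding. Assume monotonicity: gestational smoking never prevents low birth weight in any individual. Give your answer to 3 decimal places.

Let p₁ = 0.524, p₀ = 0.296.
Under exogeneity and monotonicity, PS = (p₁ − p₀) / (1 − p₀).
PS = (0.524 − 0.296) / (1 − 0.296) = 0.228 / 0.704 ≈ 0.3239

PS ≈ 0.324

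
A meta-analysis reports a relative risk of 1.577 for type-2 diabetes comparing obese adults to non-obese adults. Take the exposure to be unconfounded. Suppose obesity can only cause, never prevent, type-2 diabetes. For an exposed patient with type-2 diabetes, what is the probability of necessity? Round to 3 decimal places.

PN ≈ 0.366

Under exogeneity and monotonicity, PN = (RR − 1) / RR = 1 − 1/RR.
PN = (1.577 − 1) / 1.577 = 0.577 / 1.577 ≈ 0.3659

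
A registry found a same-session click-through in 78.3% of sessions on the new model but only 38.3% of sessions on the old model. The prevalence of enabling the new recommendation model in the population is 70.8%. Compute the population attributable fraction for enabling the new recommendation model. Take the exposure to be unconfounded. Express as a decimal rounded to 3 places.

p₁ = 0.783, p₀ = 0.383.
Overall risk P(Y=1) = π·p₁ + (1−π)·p₀ = 0.708×0.783 + 0.292×0.383 = 0.6662.
Under exogeneity, PAF = [P(Y=1) − p₀] / P(Y=1).
PAF = (0.6662 − 0.383) / 0.6662 ≈ 0.4251

PAF ≈ 0.425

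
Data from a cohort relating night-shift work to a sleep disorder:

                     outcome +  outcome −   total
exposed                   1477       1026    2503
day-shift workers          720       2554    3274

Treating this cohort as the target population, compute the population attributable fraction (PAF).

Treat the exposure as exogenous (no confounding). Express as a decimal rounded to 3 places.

PAF ≈ 0.422

p₁ = P(outcome | exposed) = 1477/2503 = 0.59009
p₀ = P(outcome | unexposed) = 720/3274 = 0.21991
Exposure prevalence π = 2503/5777 = 0.43327; overall risk P(Y=1) = 0.3803.
Under exogeneity, PAF = [P(Y=1) − p₀]/P(Y=1).
PAF = (0.3803 − 0.21991) / 0.3803 ≈ 0.4217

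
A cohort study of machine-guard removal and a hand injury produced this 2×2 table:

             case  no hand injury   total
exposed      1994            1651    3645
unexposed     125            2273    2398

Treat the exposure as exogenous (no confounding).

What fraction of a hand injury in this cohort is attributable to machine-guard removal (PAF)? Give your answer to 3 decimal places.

PAF ≈ 0.851

p₁ = P(outcome | exposed) = 1994/3645 = 0.54705
p₀ = P(outcome | unexposed) = 125/2398 = 0.052127
Exposure prevalence π = 3645/6043 = 0.60318; overall risk P(Y=1) = 0.35065.
Under exogeneity, PAF = [P(Y=1) − p₀]/P(Y=1).
PAF = (0.35065 − 0.052127) / 0.35065 ≈ 0.8513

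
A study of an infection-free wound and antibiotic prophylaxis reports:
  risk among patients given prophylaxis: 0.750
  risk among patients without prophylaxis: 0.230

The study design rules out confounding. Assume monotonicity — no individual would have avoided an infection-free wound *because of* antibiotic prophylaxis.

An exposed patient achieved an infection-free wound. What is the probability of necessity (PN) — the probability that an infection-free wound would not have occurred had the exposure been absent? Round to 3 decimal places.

PN ≈ 0.693

Let p₁ = 0.75, p₀ = 0.23.
Under exogeneity and monotonicity, PN = (p₁ − p₀) / p₁.
PN = (0.75 − 0.23) / 0.75 = 0.52 / 0.75 ≈ 0.6933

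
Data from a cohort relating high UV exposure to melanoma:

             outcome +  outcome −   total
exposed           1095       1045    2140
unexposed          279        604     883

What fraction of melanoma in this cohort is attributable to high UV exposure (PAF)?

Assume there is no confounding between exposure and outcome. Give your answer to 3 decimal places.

p₁ = P(outcome | exposed) = 1095/2140 = 0.51168
p₀ = P(outcome | unexposed) = 279/883 = 0.31597
Exposure prevalence π = 2140/3023 = 0.70791; overall risk P(Y=1) = 0.45452.
Under exogeneity, PAF = [P(Y=1) − p₀]/P(Y=1).
PAF = (0.45452 − 0.31597) / 0.45452 ≈ 0.3048

PAF ≈ 0.305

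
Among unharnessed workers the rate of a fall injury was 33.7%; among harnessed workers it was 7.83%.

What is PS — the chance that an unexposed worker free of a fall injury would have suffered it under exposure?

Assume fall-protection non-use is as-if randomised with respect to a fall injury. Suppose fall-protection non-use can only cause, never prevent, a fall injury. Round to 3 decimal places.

p₁ = 0.337, p₀ = 0.0783.
Under exogeneity and monotonicity, PS = (p₁ − p₀) / (1 − p₀).
PS = (0.337 − 0.0783) / (1 − 0.0783) = 0.2587 / 0.9217 ≈ 0.2807

PS ≈ 0.281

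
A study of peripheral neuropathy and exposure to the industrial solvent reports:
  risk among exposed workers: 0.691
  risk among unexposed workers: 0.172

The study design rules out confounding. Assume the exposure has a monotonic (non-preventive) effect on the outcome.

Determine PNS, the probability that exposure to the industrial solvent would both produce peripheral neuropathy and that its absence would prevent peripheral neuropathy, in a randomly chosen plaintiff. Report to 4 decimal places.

PNS ≈ 0.5190

Let p₁ = 0.691, p₀ = 0.172.
Under exogeneity and monotonicity, PNS = p₁ − p₀.
PNS = 0.691 − 0.172 = 0.519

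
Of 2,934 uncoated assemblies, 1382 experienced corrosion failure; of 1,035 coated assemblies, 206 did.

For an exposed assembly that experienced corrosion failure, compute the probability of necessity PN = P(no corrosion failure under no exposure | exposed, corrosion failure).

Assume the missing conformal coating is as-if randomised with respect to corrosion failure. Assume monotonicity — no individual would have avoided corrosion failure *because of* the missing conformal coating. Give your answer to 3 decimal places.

p₁ = P(outcome | exposed) = 1382/2934 = 0.47103
p₀ = P(outcome | unexposed) = 206/1035 = 0.19903
Under exogeneity and monotonicity, PN = (p₁ − p₀) / p₁.
PN = (0.47103 − 0.19903) / 0.47103 = 0.272 / 0.47103 ≈ 0.5774

PN ≈ 0.577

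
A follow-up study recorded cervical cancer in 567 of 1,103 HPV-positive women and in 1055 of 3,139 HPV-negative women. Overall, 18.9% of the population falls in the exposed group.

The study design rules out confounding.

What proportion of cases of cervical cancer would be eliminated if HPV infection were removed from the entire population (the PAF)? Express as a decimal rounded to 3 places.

PAF ≈ 0.091

p₁ = P(outcome | exposed) = 567/1103 = 0.51405
p₀ = P(outcome | unexposed) = 1055/3139 = 0.33609
Overall risk P(Y=1) = π·p₁ + (1−π)·p₀ = 0.189×0.51405 + 0.811×0.33609 = 0.36973.
Under exogeneity, PAF = [P(Y=1) − p₀] / P(Y=1).
PAF = (0.36973 − 0.33609) / 0.36973 ≈ 0.0910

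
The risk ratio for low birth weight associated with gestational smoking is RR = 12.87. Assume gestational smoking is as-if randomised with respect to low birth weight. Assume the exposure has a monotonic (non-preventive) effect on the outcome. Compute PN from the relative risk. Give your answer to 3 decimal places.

Under exogeneity and monotonicity, PN = (RR − 1) / RR = 1 − 1/RR.
PN = (12.87 − 1) / 12.87 = 11.87 / 12.87 ≈ 0.9223

PN ≈ 0.922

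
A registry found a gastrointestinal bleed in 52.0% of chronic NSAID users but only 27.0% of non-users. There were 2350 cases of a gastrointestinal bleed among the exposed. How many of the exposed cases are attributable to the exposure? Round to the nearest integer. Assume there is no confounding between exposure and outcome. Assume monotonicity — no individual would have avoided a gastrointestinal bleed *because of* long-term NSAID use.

about 1130 cases

p₁ = 0.52, p₀ = 0.27.
PN = (p₁ − p₀)/p₁ = (0.52 − 0.27) / 0.52 ≈ 0.48077.
Attributable cases ≈ PN × (exposed cases) = 0.48077 × 2350 ≈ 1129.81.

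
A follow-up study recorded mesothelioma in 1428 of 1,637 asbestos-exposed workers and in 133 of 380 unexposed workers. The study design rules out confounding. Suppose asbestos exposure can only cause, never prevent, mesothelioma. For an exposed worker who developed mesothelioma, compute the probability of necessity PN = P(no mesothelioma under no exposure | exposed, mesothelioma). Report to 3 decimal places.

p₁ = P(outcome | exposed) = 1428/1637 = 0.87233
p₀ = P(outcome | unexposed) = 133/380 = 0.35
Under exogeneity and monotonicity, PN = (p₁ − p₀) / p₁.
PN = (0.87233 − 0.35) / 0.87233 = 0.52233 / 0.87233 ≈ 0.5988

PN ≈ 0.599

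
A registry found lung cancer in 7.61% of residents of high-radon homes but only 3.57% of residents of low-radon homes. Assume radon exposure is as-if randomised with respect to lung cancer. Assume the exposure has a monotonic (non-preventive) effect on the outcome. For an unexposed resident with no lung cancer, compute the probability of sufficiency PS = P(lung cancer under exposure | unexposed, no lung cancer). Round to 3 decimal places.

PS ≈ 0.042

p₁ = 0.0761, p₀ = 0.0357.
Under exogeneity and monotonicity, PS = (p₁ − p₀) / (1 − p₀).
PS = (0.0761 − 0.0357) / (1 − 0.0357) = 0.0404 / 0.9643 ≈ 0.0419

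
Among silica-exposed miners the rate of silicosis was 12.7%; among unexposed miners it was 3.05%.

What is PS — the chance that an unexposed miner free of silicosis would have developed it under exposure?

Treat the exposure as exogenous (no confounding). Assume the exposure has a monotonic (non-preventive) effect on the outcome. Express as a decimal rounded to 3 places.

PS ≈ 0.100

p₁ = 0.127, p₀ = 0.0305.
Under exogeneity and monotonicity, PS = (p₁ − p₀) / (1 − p₀).
PS = (0.127 − 0.0305) / (1 − 0.0305) = 0.0965 / 0.9695 ≈ 0.0995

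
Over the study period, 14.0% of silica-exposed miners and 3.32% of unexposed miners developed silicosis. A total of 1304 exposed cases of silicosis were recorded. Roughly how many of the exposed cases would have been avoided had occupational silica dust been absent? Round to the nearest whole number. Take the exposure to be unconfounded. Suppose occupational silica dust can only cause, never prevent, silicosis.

p₁ = 0.14, p₀ = 0.0332.
PN = (p₁ − p₀)/p₁ = (0.14 − 0.0332) / 0.14 ≈ 0.76286.
Attributable cases ≈ PN × (exposed cases) = 0.76286 × 1304 ≈ 994.77.

about 995 cases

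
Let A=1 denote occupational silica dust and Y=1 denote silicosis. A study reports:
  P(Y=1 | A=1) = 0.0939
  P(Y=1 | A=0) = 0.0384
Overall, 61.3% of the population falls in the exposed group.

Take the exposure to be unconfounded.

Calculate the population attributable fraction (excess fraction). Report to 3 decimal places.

PAF ≈ 0.470

Let p₁ = 0.0939, p₀ = 0.0384.
Overall risk P(Y=1) = π·p₁ + (1−π)·p₀ = 0.613×0.0939 + 0.387×0.0384 = 0.072421.
Under exogeneity, PAF = [P(Y=1) − p₀] / P(Y=1).
PAF = (0.072421 − 0.0384) / 0.072421 ≈ 0.4698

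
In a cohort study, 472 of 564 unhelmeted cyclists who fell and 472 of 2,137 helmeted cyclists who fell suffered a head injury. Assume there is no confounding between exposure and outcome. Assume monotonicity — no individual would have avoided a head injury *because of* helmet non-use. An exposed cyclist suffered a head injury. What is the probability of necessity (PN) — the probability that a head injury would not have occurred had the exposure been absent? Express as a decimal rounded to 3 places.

p₁ = P(outcome | exposed) = 472/564 = 0.83688
p₀ = P(outcome | unexposed) = 472/2137 = 0.22087
Under exogeneity and monotonicity, PN = (p₁ − p₀) / p₁.
PN = (0.83688 − 0.22087) / 0.83688 = 0.61601 / 0.83688 ≈ 0.7361

PN ≈ 0.736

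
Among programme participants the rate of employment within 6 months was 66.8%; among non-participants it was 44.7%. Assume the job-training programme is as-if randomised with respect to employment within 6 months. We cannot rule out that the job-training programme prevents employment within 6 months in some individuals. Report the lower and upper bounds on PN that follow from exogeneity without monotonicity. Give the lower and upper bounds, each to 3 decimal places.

p₁ = 0.668, p₀ = 0.447.
Under exogeneity alone the bounds on PN are max{0,(p₁−p₀)/p₁} ≤ PN ≤ min{1,(1−p₀)/p₁}.
  lower = (p₁ − p₀)/p₁ = 0.221 / 0.668 ≈ 0.3308
  upper = min{1, (1 − p₀)/p₁} = 0.553 / 0.668 ≈ 0.8278

0.331 ≤ PN ≤ 0.828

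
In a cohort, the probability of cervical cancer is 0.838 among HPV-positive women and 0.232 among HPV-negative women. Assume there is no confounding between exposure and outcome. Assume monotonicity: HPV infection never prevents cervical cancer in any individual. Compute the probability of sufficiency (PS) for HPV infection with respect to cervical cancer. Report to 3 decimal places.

Let p₁ = 0.838, p₀ = 0.232.
Under exogeneity and monotonicity, PS = (p₁ − p₀) / (1 − p₀).
PS = (0.838 − 0.232) / (1 − 0.232) = 0.606 / 0.768 ≈ 0.7891

PS ≈ 0.789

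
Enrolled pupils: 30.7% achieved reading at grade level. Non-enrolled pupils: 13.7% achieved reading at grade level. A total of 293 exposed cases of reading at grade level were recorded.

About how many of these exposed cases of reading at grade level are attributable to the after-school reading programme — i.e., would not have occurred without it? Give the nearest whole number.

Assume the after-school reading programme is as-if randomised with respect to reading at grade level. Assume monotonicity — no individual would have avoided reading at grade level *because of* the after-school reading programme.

p₁ = 0.307, p₀ = 0.137.
PN = (p₁ − p₀)/p₁ = (0.307 − 0.137) / 0.307 ≈ 0.55375.
Attributable cases ≈ PN × (exposed cases) = 0.55375 × 293 ≈ 162.25.

about 162 cases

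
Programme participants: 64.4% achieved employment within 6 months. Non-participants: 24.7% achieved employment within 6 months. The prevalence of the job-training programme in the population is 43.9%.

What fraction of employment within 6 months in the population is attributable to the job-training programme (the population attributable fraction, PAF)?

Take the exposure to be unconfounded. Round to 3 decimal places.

p₁ = 0.644, p₀ = 0.247.
Overall risk P(Y=1) = π·p₁ + (1−π)·p₀ = 0.439×0.644 + 0.561×0.247 = 0.42128.
Under exogeneity, PAF = [P(Y=1) − p₀] / P(Y=1).
PAF = (0.42128 − 0.247) / 0.42128 ≈ 0.4137

PAF ≈ 0.414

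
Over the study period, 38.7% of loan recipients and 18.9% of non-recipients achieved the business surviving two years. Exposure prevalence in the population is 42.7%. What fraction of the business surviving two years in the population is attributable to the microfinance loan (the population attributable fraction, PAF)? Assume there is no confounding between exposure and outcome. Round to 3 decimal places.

PAF ≈ 0.309

p₁ = 0.387, p₀ = 0.189.
Overall risk P(Y=1) = π·p₁ + (1−π)·p₀ = 0.427×0.387 + 0.573×0.189 = 0.27355.
Under exogeneity, PAF = [P(Y=1) − p₀] / P(Y=1).
PAF = (0.27355 − 0.189) / 0.27355 ≈ 0.3091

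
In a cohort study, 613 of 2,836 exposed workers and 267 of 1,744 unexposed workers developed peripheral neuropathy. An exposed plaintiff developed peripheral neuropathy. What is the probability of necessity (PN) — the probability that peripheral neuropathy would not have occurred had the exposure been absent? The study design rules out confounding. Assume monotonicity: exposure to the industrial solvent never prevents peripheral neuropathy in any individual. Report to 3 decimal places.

p₁ = P(outcome | exposed) = 613/2836 = 0.21615
p₀ = P(outcome | unexposed) = 267/1744 = 0.1531
Under exogeneity and monotonicity, PN = (p₁ − p₀) / p₁.
PN = (0.21615 − 0.1531) / 0.21615 = 0.063053 / 0.21615 ≈ 0.2917

PN ≈ 0.292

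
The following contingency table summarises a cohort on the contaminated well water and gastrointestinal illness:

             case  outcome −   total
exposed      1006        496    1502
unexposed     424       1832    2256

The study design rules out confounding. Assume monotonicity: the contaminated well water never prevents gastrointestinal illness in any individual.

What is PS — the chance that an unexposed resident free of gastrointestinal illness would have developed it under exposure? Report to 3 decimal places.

p₁ = P(outcome | exposed) = 1006/1502 = 0.66977
p₀ = P(outcome | unexposed) = 424/2256 = 0.18794
Under exogeneity and monotonicity, PS = (p₁ − p₀) / (1 − p₀).
PS = (0.66977 − 0.18794) / (1 − 0.18794) = 0.48183 / 0.81206 ≈ 0.5933

PS ≈ 0.593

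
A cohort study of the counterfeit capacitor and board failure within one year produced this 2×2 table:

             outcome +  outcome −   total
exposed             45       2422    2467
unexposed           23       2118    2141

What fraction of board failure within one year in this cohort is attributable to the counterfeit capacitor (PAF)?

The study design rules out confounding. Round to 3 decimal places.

PAF ≈ 0.272

p₁ = P(outcome | exposed) = 45/2467 = 0.018241
p₀ = P(outcome | unexposed) = 23/2141 = 0.010743
Exposure prevalence π = 2467/4608 = 0.53537; overall risk P(Y=1) = 0.014757.
Under exogeneity, PAF = [P(Y=1) − p₀]/P(Y=1).
PAF = (0.014757 − 0.010743) / 0.014757 ≈ 0.2720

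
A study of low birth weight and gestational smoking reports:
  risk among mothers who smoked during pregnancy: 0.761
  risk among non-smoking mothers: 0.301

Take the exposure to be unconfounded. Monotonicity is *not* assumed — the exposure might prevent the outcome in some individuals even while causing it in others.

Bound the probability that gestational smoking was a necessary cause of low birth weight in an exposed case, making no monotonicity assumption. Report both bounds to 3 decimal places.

Let p₁ = 0.761, p₀ = 0.301.
Under exogeneity alone the bounds on PN are max{0,(p₁−p₀)/p₁} ≤ PN ≤ min{1,(1−p₀)/p₁}.
  lower = (p₁ − p₀)/p₁ = 0.46 / 0.761 ≈ 0.6045
  upper = min{1, (1 − p₀)/p₁} = 0.699 / 0.761 ≈ 0.9185

0.604 ≤ PN ≤ 0.919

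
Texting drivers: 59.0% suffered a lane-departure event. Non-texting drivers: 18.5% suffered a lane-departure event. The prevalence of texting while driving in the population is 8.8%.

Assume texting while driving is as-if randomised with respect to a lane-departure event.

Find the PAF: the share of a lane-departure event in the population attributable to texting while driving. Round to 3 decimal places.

PAF ≈ 0.162

p₁ = 0.59, p₀ = 0.185.
Overall risk P(Y=1) = π·p₁ + (1−π)·p₀ = 0.088×0.59 + 0.912×0.185 = 0.22064.
Under exogeneity, PAF = [P(Y=1) − p₀] / P(Y=1).
PAF = (0.22064 − 0.185) / 0.22064 ≈ 0.1615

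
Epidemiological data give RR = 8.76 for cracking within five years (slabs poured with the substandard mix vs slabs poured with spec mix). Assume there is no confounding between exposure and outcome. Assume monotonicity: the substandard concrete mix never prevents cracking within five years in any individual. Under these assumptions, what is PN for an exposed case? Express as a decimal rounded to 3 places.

Under exogeneity and monotonicity, PN = (RR − 1) / RR = 1 − 1/RR.
PN = (8.76 − 1) / 8.76 = 7.76 / 8.76 ≈ 0.8858

PN ≈ 0.886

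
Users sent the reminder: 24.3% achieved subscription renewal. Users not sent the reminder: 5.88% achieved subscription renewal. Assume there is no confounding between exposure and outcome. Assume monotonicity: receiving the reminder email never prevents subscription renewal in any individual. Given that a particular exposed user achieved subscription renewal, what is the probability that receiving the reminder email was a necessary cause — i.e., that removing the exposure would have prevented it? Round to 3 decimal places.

p₁ = 0.243, p₀ = 0.0588.
Under exogeneity and monotonicity, PN = (p₁ − p₀) / p₁.
PN = (0.243 − 0.0588) / 0.243 = 0.1842 / 0.243 ≈ 0.7580

PN ≈ 0.758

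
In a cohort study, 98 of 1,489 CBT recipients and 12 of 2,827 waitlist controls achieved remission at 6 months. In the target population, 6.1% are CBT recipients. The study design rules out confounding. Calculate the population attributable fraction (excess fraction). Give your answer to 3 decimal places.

p₁ = P(outcome | exposed) = 98/1489 = 0.065816
p₀ = P(outcome | unexposed) = 12/2827 = 0.0042448
Overall risk P(Y=1) = π·p₁ + (1−π)·p₀ = 0.061×0.065816 + 0.939×0.0042448 = 0.0080006.
Under exogeneity, PAF = [P(Y=1) − p₀] / P(Y=1).
PAF = (0.0080006 − 0.0042448) / 0.0080006 ≈ 0.4694

PAF ≈ 0.469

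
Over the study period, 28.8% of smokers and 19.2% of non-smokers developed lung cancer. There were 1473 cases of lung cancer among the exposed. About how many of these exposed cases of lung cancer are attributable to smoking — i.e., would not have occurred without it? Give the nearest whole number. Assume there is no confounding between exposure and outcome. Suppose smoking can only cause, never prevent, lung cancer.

p₁ = 0.288, p₀ = 0.192.
PN = (p₁ − p₀)/p₁ = (0.288 − 0.192) / 0.288 ≈ 0.33333.
Attributable cases ≈ PN × (exposed cases) = 0.33333 × 1473 ≈ 491.00.

about 491 cases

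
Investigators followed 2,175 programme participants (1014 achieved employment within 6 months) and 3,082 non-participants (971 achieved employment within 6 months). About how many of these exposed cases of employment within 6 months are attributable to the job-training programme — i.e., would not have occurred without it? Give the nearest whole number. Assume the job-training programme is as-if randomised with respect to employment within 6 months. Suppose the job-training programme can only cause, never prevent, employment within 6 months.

about 329 cases

p₁ = P(outcome | exposed) = 1014/2175 = 0.46621
p₀ = P(outcome | unexposed) = 971/3082 = 0.31506
PN = (p₁ − p₀)/p₁ = (0.46621 − 0.31506) / 0.46621 ≈ 0.32422.
Attributable cases ≈ PN × (exposed cases) = 0.32422 × 1014 ≈ 328.76.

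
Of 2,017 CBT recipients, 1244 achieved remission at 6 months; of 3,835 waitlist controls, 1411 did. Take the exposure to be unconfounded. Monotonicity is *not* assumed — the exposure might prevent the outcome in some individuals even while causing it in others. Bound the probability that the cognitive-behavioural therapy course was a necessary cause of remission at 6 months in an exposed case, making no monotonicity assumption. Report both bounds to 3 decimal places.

0.403 ≤ PN ≤ 1.000

p₁ = P(outcome | exposed) = 1244/2017 = 0.61676
p₀ = P(outcome | unexposed) = 1411/3835 = 0.36793
Under exogeneity alone the bounds on PN are max{0,(p₁−p₀)/p₁} ≤ PN ≤ min{1,(1−p₀)/p₁}.
  lower = (p₁ − p₀)/p₁ = 0.24883 / 0.61676 ≈ 0.4034
  upper = min{1, (1 − p₀)/p₁} = 0.63207 / 0.61676 ≈ 1.0248 → capped at 1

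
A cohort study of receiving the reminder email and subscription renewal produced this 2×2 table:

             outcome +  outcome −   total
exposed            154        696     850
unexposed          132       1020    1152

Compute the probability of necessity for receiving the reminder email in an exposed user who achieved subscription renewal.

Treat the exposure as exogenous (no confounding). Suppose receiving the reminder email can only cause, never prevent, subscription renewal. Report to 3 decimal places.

PN ≈ 0.368

p₁ = P(outcome | exposed) = 154/850 = 0.18118
p₀ = P(outcome | unexposed) = 132/1152 = 0.11458
Under exogeneity and monotonicity, PN = (p₁ − p₀) / p₁.
PN = (0.18118 − 0.11458) / 0.18118 = 0.066593 / 0.18118 ≈ 0.3676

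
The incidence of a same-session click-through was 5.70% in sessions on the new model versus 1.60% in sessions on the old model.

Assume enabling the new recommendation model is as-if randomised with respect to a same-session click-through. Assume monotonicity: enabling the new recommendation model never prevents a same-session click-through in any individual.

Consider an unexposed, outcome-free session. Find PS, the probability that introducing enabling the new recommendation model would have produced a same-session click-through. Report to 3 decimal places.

PS ≈ 0.042

p₁ = 0.057, p₀ = 0.016.
Under exogeneity and monotonicity, PS = (p₁ − p₀) / (1 − p₀).
PS = (0.057 − 0.016) / (1 − 0.016) = 0.041 / 0.984 ≈ 0.0417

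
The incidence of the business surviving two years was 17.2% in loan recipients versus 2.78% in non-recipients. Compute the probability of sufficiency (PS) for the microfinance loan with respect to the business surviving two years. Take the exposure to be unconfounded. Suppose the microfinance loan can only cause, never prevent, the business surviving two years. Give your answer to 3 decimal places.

p₁ = 0.172, p₀ = 0.0278.
Under exogeneity and monotonicity, PS = (p₁ − p₀) / (1 − p₀).
PS = (0.172 − 0.0278) / (1 − 0.0278) = 0.1442 / 0.9722 ≈ 0.1483

PS ≈ 0.148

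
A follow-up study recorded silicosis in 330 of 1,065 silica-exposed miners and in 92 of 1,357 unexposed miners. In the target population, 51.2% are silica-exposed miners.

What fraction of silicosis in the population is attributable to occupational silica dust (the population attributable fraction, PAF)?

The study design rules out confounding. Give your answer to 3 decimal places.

p₁ = P(outcome | exposed) = 330/1065 = 0.30986
p₀ = P(outcome | unexposed) = 92/1357 = 0.067797
Overall risk P(Y=1) = π·p₁ + (1−π)·p₀ = 0.512×0.30986 + 0.488×0.067797 = 0.19173.
Under exogeneity, PAF = [P(Y=1) − p₀] / P(Y=1).
PAF = (0.19173 − 0.067797) / 0.19173 ≈ 0.6464

PAF ≈ 0.646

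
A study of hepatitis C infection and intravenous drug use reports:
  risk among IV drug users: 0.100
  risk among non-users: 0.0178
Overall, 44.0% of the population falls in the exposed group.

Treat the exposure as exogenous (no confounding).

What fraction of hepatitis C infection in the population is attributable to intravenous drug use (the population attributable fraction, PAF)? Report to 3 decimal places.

PAF ≈ 0.670

Let p₁ = 0.1, p₀ = 0.0178.
Overall risk P(Y=1) = π·p₁ + (1−π)·p₀ = 0.44×0.1 + 0.56×0.0178 = 0.053968.
Under exogeneity, PAF = [P(Y=1) − p₀] / P(Y=1).
PAF = (0.053968 − 0.0178) / 0.053968 ≈ 0.6702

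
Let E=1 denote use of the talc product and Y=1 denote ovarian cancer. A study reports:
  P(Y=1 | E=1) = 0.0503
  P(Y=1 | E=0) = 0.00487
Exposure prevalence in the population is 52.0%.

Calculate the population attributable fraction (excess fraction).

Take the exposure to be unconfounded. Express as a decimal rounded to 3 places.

Let p₁ = 0.0503, p₀ = 0.00487.
Overall risk P(Y=1) = π·p₁ + (1−π)·p₀ = 0.52×0.0503 + 0.48×0.00487 = 0.028494.
Under exogeneity, PAF = [P(Y=1) − p₀] / P(Y=1).
PAF = (0.028494 − 0.00487) / 0.028494 ≈ 0.8291

PAF ≈ 0.829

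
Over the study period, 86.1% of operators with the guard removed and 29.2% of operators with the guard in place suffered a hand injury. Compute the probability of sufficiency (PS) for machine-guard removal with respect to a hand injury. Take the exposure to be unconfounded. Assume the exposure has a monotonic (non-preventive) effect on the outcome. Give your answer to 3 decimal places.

p₁ = 0.861, p₀ = 0.292.
Under exogeneity and monotonicity, PS = (p₁ − p₀) / (1 − p₀).
PS = (0.861 − 0.292) / (1 − 0.292) = 0.569 / 0.708 ≈ 0.8037

PS ≈ 0.804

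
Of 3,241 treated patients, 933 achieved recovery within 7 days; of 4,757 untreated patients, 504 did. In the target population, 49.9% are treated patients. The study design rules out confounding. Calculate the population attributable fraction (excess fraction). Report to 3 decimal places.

p₁ = P(outcome | exposed) = 933/3241 = 0.28787
p₀ = P(outcome | unexposed) = 504/4757 = 0.10595
Overall risk P(Y=1) = π·p₁ + (1−π)·p₀ = 0.499×0.28787 + 0.501×0.10595 = 0.19673.
Under exogeneity, PAF = [P(Y=1) − p₀] / P(Y=1).
PAF = (0.19673 − 0.10595) / 0.19673 ≈ 0.4614

PAF ≈ 0.461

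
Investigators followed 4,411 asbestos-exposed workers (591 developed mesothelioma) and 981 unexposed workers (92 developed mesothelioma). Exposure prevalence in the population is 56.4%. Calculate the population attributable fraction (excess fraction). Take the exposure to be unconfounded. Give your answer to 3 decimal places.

PAF ≈ 0.195

p₁ = P(outcome | exposed) = 591/4411 = 0.13398
p₀ = P(outcome | unexposed) = 92/981 = 0.093782
Overall risk P(Y=1) = π·p₁ + (1−π)·p₀ = 0.564×0.13398 + 0.436×0.093782 = 0.11646.
Under exogeneity, PAF = [P(Y=1) − p₀] / P(Y=1).
PAF = (0.11646 − 0.093782) / 0.11646 ≈ 0.1947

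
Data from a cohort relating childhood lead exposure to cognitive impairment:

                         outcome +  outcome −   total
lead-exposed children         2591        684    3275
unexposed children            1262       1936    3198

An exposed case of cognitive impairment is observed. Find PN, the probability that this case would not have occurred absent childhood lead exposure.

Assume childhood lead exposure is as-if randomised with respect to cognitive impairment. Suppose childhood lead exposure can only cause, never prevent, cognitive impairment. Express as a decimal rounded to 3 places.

PN ≈ 0.501

p₁ = P(outcome | exposed) = 2591/3275 = 0.79115
p₀ = P(outcome | unexposed) = 1262/3198 = 0.39462
Under exogeneity and monotonicity, PN = (p₁ − p₀)/p₁.
PN = (0.79115 − 0.39462) / 0.79115 ≈ 0.5012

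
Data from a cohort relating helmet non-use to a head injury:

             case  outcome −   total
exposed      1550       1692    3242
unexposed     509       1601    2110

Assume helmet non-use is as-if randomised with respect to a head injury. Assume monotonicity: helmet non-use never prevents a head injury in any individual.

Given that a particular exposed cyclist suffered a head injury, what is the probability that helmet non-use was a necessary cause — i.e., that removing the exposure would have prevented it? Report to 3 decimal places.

p₁ = P(outcome | exposed) = 1550/3242 = 0.4781
p₀ = P(outcome | unexposed) = 509/2110 = 0.24123
Under exogeneity and monotonicity, PN = (p₁ − p₀)/p₁.
PN = (0.4781 − 0.24123) / 0.4781 ≈ 0.4954

PN ≈ 0.495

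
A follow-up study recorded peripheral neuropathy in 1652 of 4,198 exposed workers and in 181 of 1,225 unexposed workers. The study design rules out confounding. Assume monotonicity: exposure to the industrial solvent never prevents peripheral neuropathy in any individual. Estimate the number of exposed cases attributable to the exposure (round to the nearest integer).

p₁ = P(outcome | exposed) = 1652/4198 = 0.39352
p₀ = P(outcome | unexposed) = 181/1225 = 0.14776
PN = (p₁ − p₀)/p₁ = (0.39352 − 0.14776) / 0.39352 ≈ 0.62453.
Attributable cases ≈ PN × (exposed cases) = 0.62453 × 1652 ≈ 1031.72.

about 1032 cases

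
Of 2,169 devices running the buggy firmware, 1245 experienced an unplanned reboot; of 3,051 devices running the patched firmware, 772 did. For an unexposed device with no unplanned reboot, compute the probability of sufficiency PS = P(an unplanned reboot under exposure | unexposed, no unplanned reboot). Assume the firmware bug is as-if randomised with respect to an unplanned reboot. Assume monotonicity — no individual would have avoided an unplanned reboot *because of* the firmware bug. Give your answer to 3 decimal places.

p₁ = P(outcome | exposed) = 1245/2169 = 0.574
p₀ = P(outcome | unexposed) = 772/3051 = 0.25303
Under exogeneity and monotonicity, PS = (p₁ − p₀) / (1 − p₀).
PS = (0.574 − 0.25303) / (1 − 0.25303) = 0.32097 / 0.74697 ≈ 0.4297

PS ≈ 0.430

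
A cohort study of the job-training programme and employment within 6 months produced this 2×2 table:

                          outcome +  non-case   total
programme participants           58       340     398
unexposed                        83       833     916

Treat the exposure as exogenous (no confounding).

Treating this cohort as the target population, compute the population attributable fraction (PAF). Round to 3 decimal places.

PAF ≈ 0.156

p₁ = P(outcome | exposed) = 58/398 = 0.14573
p₀ = P(outcome | unexposed) = 83/916 = 0.090611
Exposure prevalence π = 398/1314 = 0.30289; overall risk P(Y=1) = 0.10731.
Under exogeneity, PAF = [P(Y=1) − p₀]/P(Y=1).
PAF = (0.10731 − 0.090611) / 0.10731 ≈ 0.1556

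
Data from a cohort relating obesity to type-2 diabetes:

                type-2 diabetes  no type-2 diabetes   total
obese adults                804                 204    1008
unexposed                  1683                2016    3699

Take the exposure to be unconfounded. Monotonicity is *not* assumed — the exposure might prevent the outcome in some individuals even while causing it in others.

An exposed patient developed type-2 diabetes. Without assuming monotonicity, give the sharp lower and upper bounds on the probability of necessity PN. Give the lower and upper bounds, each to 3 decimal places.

0.430 ≤ PN ≤ 0.683

p₁ = P(outcome | exposed) = 804/1008 = 0.79762
p₀ = P(outcome | unexposed) = 1683/3699 = 0.45499
Under exogeneity alone the bounds on PN are max{0,(p₁−p₀)/p₁} ≤ PN ≤ min{1,(1−p₀)/p₁}.
  lower = (p₁ − p₀)/p₁ = 0.34263 / 0.79762 ≈ 0.4296
  upper = min{1, (1 − p₀)/p₁} = 0.54501 / 0.79762 ≈ 0.6833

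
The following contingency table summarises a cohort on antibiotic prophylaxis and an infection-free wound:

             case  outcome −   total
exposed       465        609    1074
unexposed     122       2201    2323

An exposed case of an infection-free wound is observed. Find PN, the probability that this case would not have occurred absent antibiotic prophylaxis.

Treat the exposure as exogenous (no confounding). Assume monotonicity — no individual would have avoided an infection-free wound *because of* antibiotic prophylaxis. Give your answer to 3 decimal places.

p₁ = P(outcome | exposed) = 465/1074 = 0.43296
p₀ = P(outcome | unexposed) = 122/2323 = 0.052518
Under exogeneity and monotonicity, PN = (p₁ − p₀)/p₁.
PN = (0.43296 − 0.052518) / 0.43296 ≈ 0.8787

PN ≈ 0.879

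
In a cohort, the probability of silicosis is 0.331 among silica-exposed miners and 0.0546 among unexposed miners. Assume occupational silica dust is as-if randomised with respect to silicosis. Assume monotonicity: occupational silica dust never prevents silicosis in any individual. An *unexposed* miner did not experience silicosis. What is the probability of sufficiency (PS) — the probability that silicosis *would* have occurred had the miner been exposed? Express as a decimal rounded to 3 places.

Let p₁ = 0.331, p₀ = 0.0546.
Under exogeneity and monotonicity, PS = (p₁ − p₀) / (1 − p₀).
PS = (0.331 − 0.0546) / (1 − 0.0546) = 0.2764 / 0.9454 ≈ 0.2924

PS ≈ 0.292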